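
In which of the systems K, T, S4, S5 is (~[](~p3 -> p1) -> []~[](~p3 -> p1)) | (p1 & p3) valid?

S5

S5-tableau for the negation ~((~[](~p3 -> p1) -> []~[](~p3 -> p1)) | (p1 & p3)):
1. ~((~[](~p3 -> p1) -> []~[](~p3 -> p1)) | (p1 & p3)), 0
2. ~(~[](~p3 -> p1) -> []~[](~p3 -> p1)), 0   [~|-rule on 1]
3. ~(p1 & p3), 0   [~|-rule on 1]
4. ~[](~p3 -> p1), 0   [~->-rule on 2]
5. ~[]~[](~p3 -> p1), 0   [~->-rule on 2]
6. ~p3, 0   [~&-rule on 3 (branches; this branch)]
7. ~(~p3 -> p1), 1   [~[]-rule on 4: fresh world 1, 0R1]
8. ~p3, 1   [~->-rule on 7]
9. ~p1, 1   [~->-rule on 7]
10. [](~p3 -> p1), 2   [~[]-rule on 5: fresh world 2, 0R2]
11. ~p3 -> p1, 0   [[]-rule on 10 via 2R0]
12. ~p3 -> p1, 1   [[]-rule on 10 via 2R1]
13. ~p3 -> p1, 2   [[]-rule on 10 via 2R2]
14. p1, 0   [->-rule on 11 (branches; this branch)]
15. p1, 1   [->-rule on 12 (branches; this branch)]
Accessibility: 0R0, 0R1, 0R2, 1R0, 1R1, 1R2, 2R0, 2R1, 2R2
Branch closes: p1 and ~p1 both at 1.
Every branch closes (one shown): valid in S5.
S4-tableau for the negation ~((~[](~p3 -> p1) -> []~[](~p3 -> p1)) | (p1 & p3)):
1. ~((~[](~p3 -> p1) -> []~[](~p3 -> p1)) | (p1 & p3)), 0
2. ~(~[](~p3 -> p1) -> []~[](~p3 -> p1)), 0   [~|-rule on 1]
3. ~(p1 & p3), 0   [~|-rule on 1]
4. ~[](~p3 -> p1), 0   [~->-rule on 2]
5. ~[]~[](~p3 -> p1), 0   [~->-rule on 2]
6. ~p3, 0   [~&-rule on 3 (branches; this branch)]
7. ~(~p3 -> p1), 1   [~[]-rule on 4: fresh world 1, 0R1]
8. ~p3, 1   [~->-rule on 7]
9. ~p1, 1   [~->-rule on 7]
10. [](~p3 -> p1), 2   [~[]-rule on 5: fresh world 2, 0R2]
11. ~p3 -> p1, 2   [[]-rule on 10 via 2R2]
12. p1, 2   [->-rule on 11 (branches; this branch)]
Accessibility: 0R0, 0R1, 0R2, 1R1, 2R2
Complete open branch: countermodel on an S4-frame, so not valid in S4, nor in K, T (the same frame is also a K-frame and a T-frame).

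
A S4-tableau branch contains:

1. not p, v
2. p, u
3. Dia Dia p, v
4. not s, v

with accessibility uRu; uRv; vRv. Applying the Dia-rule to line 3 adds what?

a fresh world w with vRw, and Dia p at w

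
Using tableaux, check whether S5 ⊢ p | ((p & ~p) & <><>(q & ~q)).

Not valid

Tableau for the negation ~(p | ((p & ~p) & <><>(q & ~q))):
1. ~(p | ((p & ~p) & <><>(q & ~q))), u
2. ~p, u
3. ~((p & ~p) & <><>(q & ~q)), u
4. ~<><>(q & ~q), u
5. ~<>(q & ~q), u
6. ~(q & ~q), u
7. q, u
Accessibility: uRu
The negation has an open branch (countermodel exists).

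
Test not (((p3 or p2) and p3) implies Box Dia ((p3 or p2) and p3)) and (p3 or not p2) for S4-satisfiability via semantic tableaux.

Satisfiable

1. not (((p3 or p2) and p3) implies Box Dia ((p3 or p2) and p3)) and (p3 or not p2), 0
2. not (((p3 or p2) and p3) implies Box Dia ((p3 or p2) and p3)), 0
3. p3 or not p2, 0
4. (p3 or p2) and p3, 0
5. not Box Dia ((p3 or p2) and p3), 0
6. p3 or p2, 0
7. p3, 0
8. not p2, 0
9. not Dia ((p3 or p2) and p3), 1
10. not ((p3 or p2) and p3), 1
11. not p3, 1
Accessibility: 0R0, 0R1, 1R1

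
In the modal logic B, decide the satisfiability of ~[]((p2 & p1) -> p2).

Unsatisfiable (every branch closes)

1. ~[]((p2 & p1) -> p2), w0
2. ~((p2 & p1) -> p2), w1   [~[]-rule on 1: fresh world w1, w0Rw1]
3. p2 & p1, w1   [~->-rule on 2]
4. ~p2, w1   [~->-rule on 2]
5. p2, w1   [&-rule on 3]
6. p1, w1   [&-rule on 3]
Accessibility: w0Rw0, w0Rw1, w1Rw0, w1Rw1
Branch closes: p2 and ~p2 both at w1.
(One branch shown.) All branches close.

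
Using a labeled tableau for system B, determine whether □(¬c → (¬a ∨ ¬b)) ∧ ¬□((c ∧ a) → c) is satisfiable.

No, unsatisfiable

1. □(¬c → (¬a ∨ ¬b)) ∧ ¬□((c ∧ a) → c), u
2. □(¬c → (¬a ∨ ¬b)), u
3. ¬□((c ∧ a) → c), u
4. ¬c → (¬a ∨ ¬b), u
5. ¬a ∨ ¬b, u
6. ¬b, u
7. ¬((c ∧ a) → c), v
8. c ∧ a, v
9. ¬c, v
10. c, v
11. a, v
Accessibility: uRu, uRv, vRu, vRv
Branch closes: c and ¬c both at v.
All branches of the tableau close; one closing branch shown above.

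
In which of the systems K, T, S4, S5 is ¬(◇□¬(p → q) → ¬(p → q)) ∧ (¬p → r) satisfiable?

K, T, S4

S4-tableau for the formula:
1. ¬(◇□¬(p → q) → ¬(p → q)) ∧ (¬p → r), w0
2. ¬(◇□¬(p → q) → ¬(p → q)), w0   [∧-rule on 1]
3. ¬p → r, w0   [∧-rule on 1]
4. ◇□¬(p → q), w0   [¬→-rule on 2]
5. p → q, w0   [¬→-rule on 2]
6. r, w0   [→-rule on 3 (branches; this branch)]
7. q, w0   [→-rule on 5 (branches; this branch)]
8. □¬(p → q), w1   [◇-rule on 4: fresh world w1, w0Rw1]
9. ¬(p → q), w1   [□-rule on 8 via w1Rw1]
10. p, w1   [¬→-rule on 9]
11. ¬q, w1   [¬→-rule on 9]
Accessibility: w0Rw0, w0Rw1, w1Rw1
Complete open branch: satisfiable in S4, hence also in K, T (this S4-model is also a K-model and a T-model).
S5-tableau for the formula:
1. ¬(◇□¬(p → q) → ¬(p → q)) ∧ (¬p → r), w0
2. ¬(◇□¬(p → q) → ¬(p → q)), w0   [∧-rule on 1]
3. ¬p → r, w0   [∧-rule on 1]
4. ◇□¬(p → q), w0   [¬→-rule on 2]
5. p → q, w0   [¬→-rule on 2]
6. r, w0   [→-rule on 3 (branches; this branch)]
7. q, w0   [→-rule on 5 (branches; this branch)]
8. □¬(p → q), w1   [◇-rule on 4: fresh world w1, w0Rw1]
9. ¬(p → q), w0   [□-rule on 8 via w1Rw0]
10. p, w0   [¬→-rule on 9]
11. ¬q, w0   [¬→-rule on 9]
Accessibility: w0Rw0, w0Rw1, w1Rw0, w1Rw1
Branch closes: q and ¬q both at w0.
Every branch closes (one shown): unsatisfiable in S5.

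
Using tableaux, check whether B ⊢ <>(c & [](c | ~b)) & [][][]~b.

Tableau for the negation ~(<>(c & [](c | ~b)) & [][][]~b):
1. ~(<>(c & [](c | ~b)) & [][][]~b), u
2. ~[][][]~b, u
3. ~[][]~b, v
4. ~[]~b, w
5. b, x
Accessibility: uRu, uRv, vRu, vRv, vRw, wRv, wRw, wRx, xRw, xRx
The negation has an open branch (countermodel exists).

Invalid (countermodel exists)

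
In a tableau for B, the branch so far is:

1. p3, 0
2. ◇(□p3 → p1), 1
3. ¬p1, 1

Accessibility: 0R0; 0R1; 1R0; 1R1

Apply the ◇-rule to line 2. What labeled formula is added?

a fresh world 2 with 1R2, and □p3 → p1 at 2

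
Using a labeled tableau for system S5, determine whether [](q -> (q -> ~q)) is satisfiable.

1. [](q -> (q -> ~q)), u
2. q -> (q -> ~q), u   [[]-rule on 1 via uRu]
3. q -> ~q, u   [->-rule on 2 (branches; this branch)]
4. ~q, u   [->-rule on 3 (branches; this branch)]
Accessibility: uRu

Satisfiable (open branch found)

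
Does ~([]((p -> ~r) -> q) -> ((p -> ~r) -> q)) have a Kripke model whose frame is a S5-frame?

Unsatisfiable (every branch closes)

1. ~([]((p -> ~r) -> q) -> ((p -> ~r) -> q)), u
2. []((p -> ~r) -> q), u
3. ~((p -> ~r) -> q), u
4. p -> ~r, u
5. ~q, u
6. (p -> ~r) -> q, u
7. ~r, u
8. ~(p -> ~r), u
9. p, u
10. r, u
Accessibility: uRu
Branch closes: r and ~r both at u.
Every branch closes; the branch above is one of them.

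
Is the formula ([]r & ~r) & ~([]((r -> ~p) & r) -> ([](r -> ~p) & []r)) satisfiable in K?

Unsatisfiable

1. ([]r & ~r) & ~([]((r -> ~p) & r) -> ([](r -> ~p) & []r)), u
2. []r & ~r, u
3. ~([]((r -> ~p) & r) -> ([](r -> ~p) & []r)), u
4. []r, u
5. ~r, u
6. []((r -> ~p) & r), u
7. ~([](r -> ~p) & []r), u
8. ~[](r -> ~p), u
9. ~(r -> ~p), v
10. r, v
11. p, v
12. (r -> ~p) & r, v
13. r -> ~p, v
14. ~p, v
Accessibility: uRv
Branch closes: p and ~p both at v.
Every branch closes; the branch above is one of them.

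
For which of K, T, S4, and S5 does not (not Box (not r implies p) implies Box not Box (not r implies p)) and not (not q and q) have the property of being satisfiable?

K, T, S4

S4-tableau for the formula:
1. not (not Box (not r implies p) implies Box not Box (not r implies p)) and not (not q and q), w0
2. not (not Box (not r implies p) implies Box not Box (not r implies p)), w0
3. not (not q and q), w0
4. not Box (not r implies p), w0
5. not Box not Box (not r implies p), w0
6. not q, w0
7. not (not r implies p), w1
8. not r, w1
9. not p, w1
10. Box (not r implies p), w2
11. not r implies p, w2
12. p, w2
Accessibility: w0Rw0, w0Rw1, w0Rw2, w1Rw1, w2Rw2
Complete open branch: satisfiable in S4, hence also in K, T (this S4-model is also a K-model and a T-model).
S5-tableau for the formula:
1. not (not Box (not r implies p) implies Box not Box (not r implies p)) and not (not q and q), w0
2. not (not Box (not r implies p) implies Box not Box (not r implies p)), w0
3. not (not q and q), w0
4. not Box (not r implies p), w0
5. not Box not Box (not r implies p), w0
6. not q, w0
7. not (not r implies p), w1
8. not r, w1
9. not p, w1
10. Box (not r implies p), w2
11. not r implies p, w0
12. not r implies p, w1
13. not r implies p, w2
14. p, w0
15. p, w1
Accessibility: w0Rw0, w0Rw1, w0Rw2, w1Rw0, w1Rw1, w1Rw2, w2Rw0, w2Rw1, w2Rw2
Branch closes: p and not p both at w1.
Every branch closes (one shown): unsatisfiable in S5.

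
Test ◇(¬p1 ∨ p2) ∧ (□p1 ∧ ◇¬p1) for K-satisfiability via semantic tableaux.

No, unsatisfiable

1. ◇(¬p1 ∨ p2) ∧ (□p1 ∧ ◇¬p1), u
2. ◇(¬p1 ∨ p2), u
3. □p1 ∧ ◇¬p1, u
4. □p1, u
5. ◇¬p1, u
6. ¬p1 ∨ p2, v
7. p1, v
8. p2, v
9. ¬p1, w
10. p1, w
Accessibility: uRv, uRw
Branch closes: p1 and ¬p1 both at w.
All branches of the tableau close; one closing branch shown above.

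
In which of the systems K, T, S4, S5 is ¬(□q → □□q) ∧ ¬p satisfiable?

K, T

T-tableau for the formula:
1. ¬(□q → □□q) ∧ ¬p, w0
2. ¬(□q → □□q), w0
3. ¬p, w0
4. □q, w0
5. ¬□□q, w0
6. q, w0
7. ¬□q, w1
8. q, w1
9. ¬q, w2
Accessibility: w0Rw0, w0Rw1, w1Rw1, w1Rw2, w2Rw2
Complete open branch: satisfiable in T, hence also in K (this T-model is also a K-model).
S4-tableau for the formula:
1. ¬(□q → □□q) ∧ ¬p, w0
2. ¬(□q → □□q), w0
3. ¬p, w0
4. □q, w0
5. ¬□□q, w0
6. q, w0
7. ¬□q, w1
8. q, w1
9. ¬q, w2
10. q, w2
Accessibility: w0Rw0, w0Rw1, w0Rw2, w1Rw1, w1Rw2, w2Rw2
Branch closes: q and ¬q both at w2.
Every branch closes (one shown): unsatisfiable in S4, hence also in S5 (every S5-frame is an S4-frame).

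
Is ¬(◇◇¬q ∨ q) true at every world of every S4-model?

Tableau for the negation ◇◇¬q ∨ q:
1. ◇◇¬q ∨ q, w0
2. q, w0
Accessibility: w0Rw0
The negation has an open branch (countermodel exists).

No, not valid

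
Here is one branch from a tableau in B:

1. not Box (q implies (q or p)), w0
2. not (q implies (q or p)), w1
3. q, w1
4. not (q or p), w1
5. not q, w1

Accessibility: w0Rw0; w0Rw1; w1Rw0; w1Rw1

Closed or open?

Both q and not q appear at w1.

Yes, closed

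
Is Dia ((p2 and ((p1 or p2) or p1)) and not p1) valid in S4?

No, not valid

Tableau for the negation not Dia ((p2 and ((p1 or p2) or p1)) and not p1):
1. not Dia ((p2 and ((p1 or p2) or p1)) and not p1), 0
2. not ((p2 and ((p1 or p2) or p1)) and not p1), 0
3. p1, 0
Accessibility: 0R0
The negation has an open branch (countermodel exists).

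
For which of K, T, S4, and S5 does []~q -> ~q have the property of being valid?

T-tableau for the negation ~([]~q -> ~q):
1. ~([]~q -> ~q), 0
2. []~q, 0   [~->-rule on 1]
3. q, 0   [~->-rule on 1]
4. ~q, 0   [[]-rule on 2 via 0R0]
Accessibility: 0R0
Branch closes: q and ~q both at 0.
Every branch closes (one shown): valid in T, hence also in S4, S5 (every theorem of T is a theorem of S4 and S5).
K-tableau for the negation ~([]~q -> ~q):
1. ~([]~q -> ~q), 0
2. []~q, 0   [~->-rule on 1]
3. q, 0   [~->-rule on 1]
Complete open branch: countermodel on a K-frame, so not valid in K.

T, S4, S5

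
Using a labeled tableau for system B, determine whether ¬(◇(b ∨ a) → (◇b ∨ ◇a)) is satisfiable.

1. ¬(◇(b ∨ a) → (◇b ∨ ◇a)), u
2. ◇(b ∨ a), u
3. ¬(◇b ∨ ◇a), u
4. ¬◇b, u
5. ¬◇a, u
6. ¬b, u
7. ¬a, u
8. b ∨ a, v
9. ¬b, v
10. ¬a, v
11. a, v
Accessibility: uRu, uRv, vRu, vRv
Branch closes: a and ¬a both at v.
Every branch closes; the branch above is one of them.

Unsatisfiable (every branch closes)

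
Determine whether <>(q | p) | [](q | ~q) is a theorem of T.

Tableau for the negation ~(<>(q | p) | [](q | ~q)):
1. ~(<>(q | p) | [](q | ~q)), 0
2. ~<>(q | p), 0
3. ~[](q | ~q), 0
4. ~(q | p), 0
5. ~q, 0
6. ~p, 0
7. ~(q | ~q), 1
8. ~q, 1
9. q, 1
Accessibility: 0R0, 0R1, 1R1
Branch closes: q and ~q both at 1.
All branches of the negation close; one closing branch shown above.

Yes, valid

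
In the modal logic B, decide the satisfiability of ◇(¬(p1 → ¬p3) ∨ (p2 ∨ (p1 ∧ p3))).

1. ◇(¬(p1 → ¬p3) ∨ (p2 ∨ (p1 ∧ p3))), 0
2. ¬(p1 → ¬p3) ∨ (p2 ∨ (p1 ∧ p3)), 1
3. p2 ∨ (p1 ∧ p3), 1
4. p1 ∧ p3, 1
5. p1, 1
6. p3, 1
Accessibility: 0R0, 0R1, 1R0, 1R1

Yes, satisfiable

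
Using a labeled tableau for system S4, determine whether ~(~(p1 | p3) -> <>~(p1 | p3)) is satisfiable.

1. ~(~(p1 | p3) -> <>~(p1 | p3)), 0
2. ~(p1 | p3), 0
3. ~<>~(p1 | p3), 0
4. ~p1, 0
5. ~p3, 0
6. p1 | p3, 0
7. p3, 0
Accessibility: 0R0
Branch closes: p3 and ~p3 both at 0.
Every branch closes; the branch above is one of them.

No, unsatisfiable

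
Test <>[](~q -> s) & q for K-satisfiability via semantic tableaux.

1. <>[](~q -> s) & q, 0
2. <>[](~q -> s), 0   [&-rule on 1]
3. q, 0   [&-rule on 1]
4. [](~q -> s), 1   [<>-rule on 2: fresh world 1, 0R1]
Accessibility: 0R1

Yes, satisfiable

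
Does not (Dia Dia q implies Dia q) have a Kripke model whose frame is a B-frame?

1. not (Dia Dia q implies Dia q), 0
2. Dia Dia q, 0
3. not Dia q, 0
4. not q, 0
5. Dia q, 1
6. not q, 1
7. q, 2
Accessibility: 0R0, 0R1, 1R0, 1R1, 1R2, 2R1, 2R2

Satisfiable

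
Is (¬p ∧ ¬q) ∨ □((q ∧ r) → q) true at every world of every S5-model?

Yes, valid

Tableau for the negation ¬((¬p ∧ ¬q) ∨ □((q ∧ r) → q)):
1. ¬((¬p ∧ ¬q) ∨ □((q ∧ r) → q)), u
2. ¬(¬p ∧ ¬q), u
3. ¬□((q ∧ r) → q), u
4. q, u
5. ¬((q ∧ r) → q), v
6. q ∧ r, v
7. ¬q, v
8. q, v
9. r, v
Accessibility: uRu, uRv, vRu, vRv
Branch closes: q and ¬q both at v.
All branches of the negation close; one closing branch shown above.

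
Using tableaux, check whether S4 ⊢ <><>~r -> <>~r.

Tableau for the negation ~(<><>~r -> <>~r):
1. ~(<><>~r -> <>~r), u
2. <><>~r, u
3. ~<>~r, u
4. r, u
5. <>~r, v
6. r, v
7. ~r, w
8. r, w
Accessibility: uRu, uRv, uRw, vRv, vRw, wRw
Branch closes: r and ~r both at w.
All branches of the negation close; one closing branch shown above.

Yes, valid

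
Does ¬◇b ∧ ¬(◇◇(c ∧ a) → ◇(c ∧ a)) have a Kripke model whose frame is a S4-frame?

1. ¬◇b ∧ ¬(◇◇(c ∧ a) → ◇(c ∧ a)), u
2. ¬◇b, u
3. ¬(◇◇(c ∧ a) → ◇(c ∧ a)), u
4. ◇◇(c ∧ a), u
5. ¬◇(c ∧ a), u
6. ¬b, u
7. ¬(c ∧ a), u
8. ¬a, u
9. ◇(c ∧ a), v
10. ¬b, v
11. ¬(c ∧ a), v
12. ¬a, v
13. c ∧ a, w
14. c, w
15. a, w
16. ¬b, w
17. ¬(c ∧ a), w
18. ¬a, w
Accessibility: uRu, uRv, uRw, vRv, vRw, wRw
Branch closes: a and ¬a both at w.
(One branch shown.) All branches close.

No, unsatisfiable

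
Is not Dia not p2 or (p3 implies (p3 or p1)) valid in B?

Yes, valid

Tableau for the negation not (not Dia not p2 or (p3 implies (p3 or p1))):
1. not (not Dia not p2 or (p3 implies (p3 or p1))), w0
2. Dia not p2, w0   [neg-or-rule on 1]
3. not (p3 implies (p3 or p1)), w0   [neg-or-rule on 1]
4. p3, w0   [neg-implies-rule on 3]
5. not (p3 or p1), w0   [neg-implies-rule on 3]
6. not p3, w0   [neg-or-rule on 5]
7. not p1, w0   [neg-or-rule on 5]
Accessibility: w0Rw0
Branch closes: p3 and not p3 both at w0.
All branches of the negation close; one closing branch shown above.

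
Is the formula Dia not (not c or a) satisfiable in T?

1. Dia not (not c or a), 0
2. not (not c or a), 1
3. c, 1
4. not a, 1
Accessibility: 0R0, 0R1, 1R1

Satisfiable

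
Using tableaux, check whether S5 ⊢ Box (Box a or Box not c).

Tableau for the negation not Box (Box a or Box not c):
1. not Box (Box a or Box not c), w0
2. not (Box a or Box not c), w1   [neg-Box-rule on 1: fresh world w1, w0Rw1]
3. not Box a, w1   [neg-or-rule on 2]
4. not Box not c, w1   [neg-or-rule on 2]
5. not a, w2   [neg-Box-rule on 3: fresh world w2, w1Rw2]
6. c, w3   [neg-Box-rule on 4: fresh world w3, w1Rw3]
Accessibility: w0Rw0, w0Rw1, w0Rw2, w0Rw3, w1Rw0, w1Rw1, w1Rw2, w1Rw3, w2Rw0, w2Rw1, w2Rw2, w2Rw3, w3Rw0, w3Rw1, w3Rw2, w3Rw3
The negation has an open branch (countermodel exists).

Invalid (countermodel exists)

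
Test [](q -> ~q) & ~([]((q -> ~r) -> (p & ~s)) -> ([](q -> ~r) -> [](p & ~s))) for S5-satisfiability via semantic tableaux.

Unsatisfiable

1. [](q -> ~q) & ~([]((q -> ~r) -> (p & ~s)) -> ([](q -> ~r) -> [](p & ~s))), u
2. [](q -> ~q), u
3. ~([]((q -> ~r) -> (p & ~s)) -> ([](q -> ~r) -> [](p & ~s))), u
4. []((q -> ~r) -> (p & ~s)), u
5. ~([](q -> ~r) -> [](p & ~s)), u
6. [](q -> ~r), u
7. ~[](p & ~s), u
8. q -> ~q, u
9. (q -> ~r) -> (p & ~s), u
10. q -> ~r, u
11. ~q, u
12. p & ~s, u
13. p, u
14. ~s, u
15. ~r, u
16. ~(p & ~s), v
17. q -> ~q, v
18. (q -> ~r) -> (p & ~s), v
19. q -> ~r, v
20. s, v
21. ~q, v
22. p & ~s, v
23. p, v
24. ~s, v
Accessibility: uRu, uRv, vRu, vRv
Branch closes: s and ~s both at v.
All branches of the tableau close; one closing branch shown above.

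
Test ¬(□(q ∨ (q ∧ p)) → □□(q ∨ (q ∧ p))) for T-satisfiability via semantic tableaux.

1. ¬(□(q ∨ (q ∧ p)) → □□(q ∨ (q ∧ p))), u
2. □(q ∨ (q ∧ p)), u
3. ¬□□(q ∨ (q ∧ p)), u
4. q ∨ (q ∧ p), u
5. q ∧ p, u
6. q, u
7. p, u
8. ¬□(q ∨ (q ∧ p)), v
9. q ∨ (q ∧ p), v
10. q ∧ p, v
11. q, v
12. p, v
13. ¬(q ∨ (q ∧ p)), w
14. ¬q, w
15. ¬(q ∧ p), w
16. ¬p, w
Accessibility: uRu, uRv, vRv, vRw, wRw

Yes, satisfiable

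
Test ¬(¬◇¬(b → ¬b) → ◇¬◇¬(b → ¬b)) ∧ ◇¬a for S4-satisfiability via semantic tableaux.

1. ¬(¬◇¬(b → ¬b) → ◇¬◇¬(b → ¬b)) ∧ ◇¬a, u
2. ¬(¬◇¬(b → ¬b) → ◇¬◇¬(b → ¬b)), u
3. ◇¬a, u
4. ¬◇¬(b → ¬b), u
5. ¬◇¬◇¬(b → ¬b), u
6. b → ¬b, u
7. ◇¬(b → ¬b), u
8. ¬b, u
9. ¬a, v
10. b → ¬b, v
11. ◇¬(b → ¬b), v
12. ¬b, v
13. ¬(b → ¬b), w
14. b, w
15. b → ¬b, w
16. ◇¬(b → ¬b), w
17. ¬b, w
Accessibility: uRu, uRv, uRw, vRv, wRw
Branch closes: b and ¬b both at w.
(One branch shown.) All branches close.

Unsatisfiable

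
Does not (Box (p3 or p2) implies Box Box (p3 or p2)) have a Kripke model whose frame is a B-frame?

1. not (Box (p3 or p2) implies Box Box (p3 or p2)), u
2. Box (p3 or p2), u
3. not Box Box (p3 or p2), u
4. p3 or p2, u
5. p2, u
6. not Box (p3 or p2), v
7. p3 or p2, v
8. p2, v
9. not (p3 or p2), w
10. not p3, w
11. not p2, w
Accessibility: uRu, uRv, vRu, vRv, vRw, wRv, wRw

Satisfiable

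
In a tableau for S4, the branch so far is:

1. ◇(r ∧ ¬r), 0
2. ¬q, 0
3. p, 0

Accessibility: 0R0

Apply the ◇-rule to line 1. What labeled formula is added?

a fresh world 1 with 0R1, and r ∧ ¬r at 1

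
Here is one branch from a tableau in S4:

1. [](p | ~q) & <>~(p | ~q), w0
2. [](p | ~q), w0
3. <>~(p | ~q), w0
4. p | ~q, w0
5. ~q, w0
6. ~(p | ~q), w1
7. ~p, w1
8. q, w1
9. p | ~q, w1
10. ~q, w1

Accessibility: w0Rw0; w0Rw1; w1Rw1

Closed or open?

Both q and ~q appear at w1.

Yes, closed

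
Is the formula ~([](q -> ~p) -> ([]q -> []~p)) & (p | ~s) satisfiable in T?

1. ~([](q -> ~p) -> ([]q -> []~p)) & (p | ~s), 0
2. ~([](q -> ~p) -> ([]q -> []~p)), 0   [&-rule on 1]
3. p | ~s, 0   [&-rule on 1]
4. [](q -> ~p), 0   [~->-rule on 2]
5. ~([]q -> []~p), 0   [~->-rule on 2]
6. []q, 0   [~->-rule on 5]
7. ~[]~p, 0   [~->-rule on 5]
8. q -> ~p, 0   [[]-rule on 4 via 0R0]
9. q, 0   [[]-rule on 6 via 0R0]
10. ~s, 0   [|-rule on 3 (branches; this branch)]
11. ~p, 0   [->-rule on 8 (branches; this branch)]
12. p, 1   [~[]-rule on 7: fresh world 1, 0R1]
13. q -> ~p, 1   [[]-rule on 4 via 0R1]
14. q, 1   [[]-rule on 6 via 0R1]
15. ~p, 1   [->-rule on 13 (branches; this branch)]
Accessibility: 0R0, 0R1, 1R1
Branch closes: p and ~p both at 1.
(One branch shown.) All branches close.

Unsatisfiable (every branch closes)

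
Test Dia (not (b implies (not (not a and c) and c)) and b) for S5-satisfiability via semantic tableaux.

1. Dia (not (b implies (not (not a and c) and c)) and b), u
2. not (b implies (not (not a and c) and c)) and b, v
3. not (b implies (not (not a and c) and c)), v
4. b, v
5. not (not (not a and c) and c), v
6. not c, v
Accessibility: uRu, uRv, vRu, vRv

Yes, satisfiable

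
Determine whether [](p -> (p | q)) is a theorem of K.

Yes, valid

Tableau for the negation ~[](p -> (p | q)):
1. ~[](p -> (p | q)), 0
2. ~(p -> (p | q)), 1
3. p, 1
4. ~(p | q), 1
5. ~p, 1
6. ~q, 1
Accessibility: 0R1
Branch closes: p and ~p both at 1.
Every branch of the negation's tableau closes; the branch above is one of them.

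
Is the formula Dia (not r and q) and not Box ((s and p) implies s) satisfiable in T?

1. Dia (not r and q) and not Box ((s and p) implies s), w0
2. Dia (not r and q), w0   [and-rule on 1]
3. not Box ((s and p) implies s), w0   [and-rule on 1]
4. not r and q, w1   [Dia-rule on 2: fresh world w1, w0Rw1]
5. not r, w1   [and-rule on 4]
6. q, w1   [and-rule on 4]
7. not ((s and p) implies s), w2   [neg-Box-rule on 3: fresh world w2, w0Rw2]
8. s and p, w2   [neg-implies-rule on 7]
9. not s, w2   [neg-implies-rule on 7]
10. s, w2   [and-rule on 8]
11. p, w2   [and-rule on 8]
Accessibility: w0Rw0, w0Rw1, w0Rw2, w1Rw1, w2Rw2
Branch closes: s and not s both at w2.
Every branch closes; the branch above is one of them.

No, unsatisfiable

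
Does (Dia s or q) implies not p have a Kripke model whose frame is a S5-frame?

1. (Dia s or q) implies not p, u
2. not p, u   [implies-rule on 1 (branches; this branch)]
Accessibility: uRu

Satisfiable (open branch found)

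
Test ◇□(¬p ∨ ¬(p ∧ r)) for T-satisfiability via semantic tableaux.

Yes, satisfiable

1. ◇□(¬p ∨ ¬(p ∧ r)), 0
2. □(¬p ∨ ¬(p ∧ r)), 1
3. ¬p ∨ ¬(p ∧ r), 1
4. ¬(p ∧ r), 1
5. ¬r, 1
Accessibility: 0R0, 0R1, 1R1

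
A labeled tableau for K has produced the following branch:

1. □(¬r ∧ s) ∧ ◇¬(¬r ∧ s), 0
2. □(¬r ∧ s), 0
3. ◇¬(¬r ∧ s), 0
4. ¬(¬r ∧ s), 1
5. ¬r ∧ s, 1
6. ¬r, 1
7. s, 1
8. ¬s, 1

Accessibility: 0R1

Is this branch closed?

Both s and ¬s appear at 1.

Closed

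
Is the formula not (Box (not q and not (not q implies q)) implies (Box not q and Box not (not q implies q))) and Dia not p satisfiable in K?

1. not (Box (not q and not (not q implies q)) implies (Box not q and Box not (not q implies q))) and Dia not p, u
2. not (Box (not q and not (not q implies q)) implies (Box not q and Box not (not q implies q))), u
3. Dia not p, u
4. Box (not q and not (not q implies q)), u
5. not (Box not q and Box not (not q implies q)), u
6. not Box not (not q implies q), u
7. not p, v
8. not q and not (not q implies q), v
9. not q, v
10. not (not q implies q), v
11. not q implies q, w
12. not q and not (not q implies q), w
13. not q, w
14. not (not q implies q), w
15. q, w
Accessibility: uRv, uRw
Branch closes: q and not q both at w.
Every branch closes; the branch above is one of them.

No, unsatisfiable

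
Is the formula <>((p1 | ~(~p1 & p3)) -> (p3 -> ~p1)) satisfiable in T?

Yes, satisfiable

1. <>((p1 | ~(~p1 & p3)) -> (p3 -> ~p1)), u
2. (p1 | ~(~p1 & p3)) -> (p3 -> ~p1), v
3. p3 -> ~p1, v
4. ~p1, v
Accessibility: uRu, uRv, vRv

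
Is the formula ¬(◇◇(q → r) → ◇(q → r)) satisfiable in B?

1. ¬(◇◇(q → r) → ◇(q → r)), 0
2. ◇◇(q → r), 0   [¬→-rule on 1]
3. ¬◇(q → r), 0   [¬→-rule on 1]
4. ¬(q → r), 0   [¬◇-rule on 3 via 0R0]
5. q, 0   [¬→-rule on 4]
6. ¬r, 0   [¬→-rule on 4]
7. ◇(q → r), 1   [◇-rule on 2: fresh world 1, 0R1]
8. ¬(q → r), 1   [¬◇-rule on 3 via 0R1]
9. q, 1   [¬→-rule on 8]
10. ¬r, 1   [¬→-rule on 8]
11. q → r, 2   [◇-rule on 7: fresh world 2, 1R2]
12. r, 2   [→-rule on 11 (branches; this branch)]
Accessibility: 0R0, 0R1, 1R0, 1R1, 1R2, 2R1, 2R2

Yes, satisfiable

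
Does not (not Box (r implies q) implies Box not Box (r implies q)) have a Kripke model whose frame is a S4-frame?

Yes, satisfiable

1. not (not Box (r implies q) implies Box not Box (r implies q)), w0
2. not Box (r implies q), w0
3. not Box not Box (r implies q), w0
4. not (r implies q), w1
5. r, w1
6. not q, w1
7. Box (r implies q), w2
8. r implies q, w2
9. q, w2
Accessibility: w0Rw0, w0Rw1, w0Rw2, w1Rw1, w2Rw2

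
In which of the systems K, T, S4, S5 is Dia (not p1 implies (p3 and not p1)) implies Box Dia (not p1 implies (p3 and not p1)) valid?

S5

S5-tableau for the negation not (Dia (not p1 implies (p3 and not p1)) implies Box Dia (not p1 implies (p3 and not p1))):
1. not (Dia (not p1 implies (p3 and not p1)) implies Box Dia (not p1 implies (p3 and not p1))), 0
2. Dia (not p1 implies (p3 and not p1)), 0   [neg-implies-rule on 1]
3. not Box Dia (not p1 implies (p3 and not p1)), 0   [neg-implies-rule on 1]
4. not p1 implies (p3 and not p1), 1   [Dia-rule on 2: fresh world 1, 0R1]
5. p3 and not p1, 1   [implies-rule on 4 (branches; this branch)]
6. p3, 1   [and-rule on 5]
7. not p1, 1   [and-rule on 5]
8. not Dia (not p1 implies (p3 and not p1)), 2   [neg-Box-rule on 3: fresh world 2, 0R2]
9. not (not p1 implies (p3 and not p1)), 0   [neg-Dia-rule on 8 via 2R0]
10. not p1, 0   [neg-implies-rule on 9]
11. not (p3 and not p1), 0   [neg-implies-rule on 9]
12. not (not p1 implies (p3 and not p1)), 1   [neg-Dia-rule on 8 via 2R1]
13. not (p3 and not p1), 1   [neg-implies-rule on 12]
14. not (not p1 implies (p3 and not p1)), 2   [neg-Dia-rule on 8 via 2R2]
15. not p1, 2   [neg-implies-rule on 14]
16. not (p3 and not p1), 2   [neg-implies-rule on 14]
17. not p3, 0   [neg-and-rule on 11 (branches; this branch)]
18. p1, 1   [neg-and-rule on 13 (branches; this branch)]
Accessibility: 0R0, 0R1, 0R2, 1R0, 1R1, 1R2, 2R0, 2R1, 2R2
Branch closes: p1 and not p1 both at 1.
Every branch closes (one shown): valid in S5.
S4-tableau for the negation not (Dia (not p1 implies (p3 and not p1)) implies Box Dia (not p1 implies (p3 and not p1))):
1. not (Dia (not p1 implies (p3 and not p1)) implies Box Dia (not p1 implies (p3 and not p1))), 0
2. Dia (not p1 implies (p3 and not p1)), 0   [neg-implies-rule on 1]
3. not Box Dia (not p1 implies (p3 and not p1)), 0   [neg-implies-rule on 1]
4. not p1 implies (p3 and not p1), 1   [Dia-rule on 2: fresh world 1, 0R1]
5. p3 and not p1, 1   [implies-rule on 4 (branches; this branch)]
6. p3, 1   [and-rule on 5]
7. not p1, 1   [and-rule on 5]
8. not Dia (not p1 implies (p3 and not p1)), 2   [neg-Box-rule on 3: fresh world 2, 0R2]
9. not (not p1 implies (p3 and not p1)), 2   [neg-Dia-rule on 8 via 2R2]
10. not p1, 2   [neg-implies-rule on 9]
11. not (p3 and not p1), 2   [neg-implies-rule on 9]
12. not p3, 2   [neg-and-rule on 11 (branches; this branch)]
Accessibility: 0R0, 0R1, 0R2, 1R1, 2R2
Complete open branch: countermodel on an S4-frame, so not valid in S4, nor in K, T (the same frame is also a K-frame and a T-frame).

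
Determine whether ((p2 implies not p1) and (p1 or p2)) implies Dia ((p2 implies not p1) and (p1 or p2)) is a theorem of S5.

Valid in S5

Tableau for the negation not (((p2 implies not p1) and (p1 or p2)) implies Dia ((p2 implies not p1) and (p1 or p2))):
1. not (((p2 implies not p1) and (p1 or p2)) implies Dia ((p2 implies not p1) and (p1 or p2))), w0
2. (p2 implies not p1) and (p1 or p2), w0
3. not Dia ((p2 implies not p1) and (p1 or p2)), w0
4. p2 implies not p1, w0
5. p1 or p2, w0
6. not ((p2 implies not p1) and (p1 or p2)), w0
7. not p1, w0
8. p2, w0
9. not (p1 or p2), w0
10. not p2, w0
Accessibility: w0Rw0
Branch closes: p2 and not p2 both at w0.
All branches of the negation close; one closing branch shown above.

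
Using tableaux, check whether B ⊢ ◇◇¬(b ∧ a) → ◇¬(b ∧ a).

Tableau for the negation ¬(◇◇¬(b ∧ a) → ◇¬(b ∧ a)):
1. ¬(◇◇¬(b ∧ a) → ◇¬(b ∧ a)), w0
2. ◇◇¬(b ∧ a), w0
3. ¬◇¬(b ∧ a), w0
4. b ∧ a, w0
5. b, w0
6. a, w0
7. ◇¬(b ∧ a), w1
8. b ∧ a, w1
9. b, w1
10. a, w1
11. ¬(b ∧ a), w2
12. ¬a, w2
Accessibility: w0Rw0, w0Rw1, w1Rw0, w1Rw1, w1Rw2, w2Rw1, w2Rw2
The negation has an open branch (countermodel exists).

Invalid (countermodel exists)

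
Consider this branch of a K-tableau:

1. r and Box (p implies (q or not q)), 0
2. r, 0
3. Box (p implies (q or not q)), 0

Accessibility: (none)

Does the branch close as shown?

No atom appears with both signs at the same world.

No, open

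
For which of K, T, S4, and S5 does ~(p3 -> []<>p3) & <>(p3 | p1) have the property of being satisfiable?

K, T, S4

S5-tableau for the formula:
1. ~(p3 -> []<>p3) & <>(p3 | p1), 0
2. ~(p3 -> []<>p3), 0   [&-rule on 1]
3. <>(p3 | p1), 0   [&-rule on 1]
4. p3, 0   [~->-rule on 2]
5. ~[]<>p3, 0   [~->-rule on 2]
6. p3 | p1, 1   [<>-rule on 3: fresh world 1, 0R1]
7. p1, 1   [|-rule on 6 (branches; this branch)]
8. ~<>p3, 2   [~[]-rule on 5: fresh world 2, 0R2]
9. ~p3, 0   [~<>-rule on 8 via 2R0]
Accessibility: 0R0, 0R1, 0R2, 1R0, 1R1, 1R2, 2R0, 2R1, 2R2
Branch closes: p3 and ~p3 both at 0.
Every branch closes (one shown): unsatisfiable in S5.
S4-tableau for the formula:
1. ~(p3 -> []<>p3) & <>(p3 | p1), 0
2. ~(p3 -> []<>p3), 0   [&-rule on 1]
3. <>(p3 | p1), 0   [&-rule on 1]
4. p3, 0   [~->-rule on 2]
5. ~[]<>p3, 0   [~->-rule on 2]
6. p3 | p1, 1   [<>-rule on 3: fresh world 1, 0R1]
7. p1, 1   [|-rule on 6 (branches; this branch)]
8. ~<>p3, 2   [~[]-rule on 5: fresh world 2, 0R2]
9. ~p3, 2   [~<>-rule on 8 via 2R2]
Accessibility: 0R0, 0R1, 0R2, 1R1, 2R2
Complete open branch: satisfiable in S4, hence also in K, T (this S4-model is also a K-model and a T-model).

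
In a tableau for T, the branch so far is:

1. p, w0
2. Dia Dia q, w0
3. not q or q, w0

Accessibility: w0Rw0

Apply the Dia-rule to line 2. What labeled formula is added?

a fresh world w1 with w0Rw1, and Dia q at w1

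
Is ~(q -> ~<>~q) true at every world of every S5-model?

No, not valid

Tableau for the negation q -> ~<>~q:
1. q -> ~<>~q, 0
2. ~<>~q, 0
3. q, 0
Accessibility: 0R0
The negation has an open branch (countermodel exists).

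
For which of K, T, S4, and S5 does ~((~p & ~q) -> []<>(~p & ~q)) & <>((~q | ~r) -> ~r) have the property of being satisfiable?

K, T, S4

S4-tableau for the formula:
1. ~((~p & ~q) -> []<>(~p & ~q)) & <>((~q | ~r) -> ~r), u
2. ~((~p & ~q) -> []<>(~p & ~q)), u
3. <>((~q | ~r) -> ~r), u
4. ~p & ~q, u
5. ~[]<>(~p & ~q), u
6. ~p, u
7. ~q, u
8. (~q | ~r) -> ~r, v
9. ~r, v
10. ~<>(~p & ~q), w
11. ~(~p & ~q), w
12. q, w
Accessibility: uRu, uRv, uRw, vRv, wRw
Complete open branch: satisfiable in S4, hence also in K, T (this S4-model is also a K-model and a T-model).
S5-tableau for the formula:
1. ~((~p & ~q) -> []<>(~p & ~q)) & <>((~q | ~r) -> ~r), u
2. ~((~p & ~q) -> []<>(~p & ~q)), u
3. <>((~q | ~r) -> ~r), u
4. ~p & ~q, u
5. ~[]<>(~p & ~q), u
6. ~p, u
7. ~q, u
8. (~q | ~r) -> ~r, v
9. ~(~q | ~r), v
10. q, v
11. r, v
12. ~<>(~p & ~q), w
13. ~(~p & ~q), u
14. ~(~p & ~q), v
15. ~(~p & ~q), w
16. q, u
Accessibility: uRu, uRv, uRw, vRu, vRv, vRw, wRu, wRv, wRw
Branch closes: q and ~q both at u.
Every branch closes (one shown): unsatisfiable in S5.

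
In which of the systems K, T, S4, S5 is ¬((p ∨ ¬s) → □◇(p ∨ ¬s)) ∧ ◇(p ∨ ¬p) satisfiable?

K, T, S4

S5-tableau for the formula:
1. ¬((p ∨ ¬s) → □◇(p ∨ ¬s)) ∧ ◇(p ∨ ¬p), 0
2. ¬((p ∨ ¬s) → □◇(p ∨ ¬s)), 0
3. ◇(p ∨ ¬p), 0
4. p ∨ ¬s, 0
5. ¬□◇(p ∨ ¬s), 0
6. ¬s, 0
7. p ∨ ¬p, 1
8. ¬p, 1
9. ¬◇(p ∨ ¬s), 2
10. ¬(p ∨ ¬s), 0
11. ¬p, 0
12. s, 0
Accessibility: 0R0, 0R1, 0R2, 1R0, 1R1, 1R2, 2R0, 2R1, 2R2
Branch closes: s and ¬s both at 0.
Every branch closes (one shown): unsatisfiable in S5.
S4-tableau for the formula:
1. ¬((p ∨ ¬s) → □◇(p ∨ ¬s)) ∧ ◇(p ∨ ¬p), 0
2. ¬((p ∨ ¬s) → □◇(p ∨ ¬s)), 0
3. ◇(p ∨ ¬p), 0
4. p ∨ ¬s, 0
5. ¬□◇(p ∨ ¬s), 0
6. ¬s, 0
7. p ∨ ¬p, 1
8. ¬p, 1
9. ¬◇(p ∨ ¬s), 2
10. ¬(p ∨ ¬s), 2
11. ¬p, 2
12. s, 2
Accessibility: 0R0, 0R1, 0R2, 1R1, 2R2
Complete open branch: satisfiable in S4, hence also in K, T (this S4-model is also a K-model and a T-model).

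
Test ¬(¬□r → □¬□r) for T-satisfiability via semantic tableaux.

1. ¬(¬□r → □¬□r), w0
2. ¬□r, w0   [¬→-rule on 1]
3. ¬□¬□r, w0   [¬→-rule on 1]
4. ¬r, w1   [¬□-rule on 2: fresh world w1, w0Rw1]
5. □r, w2   [¬□-rule on 3: fresh world w2, w0Rw2]
6. r, w2   [□-rule on 5 via w2Rw2]
Accessibility: w0Rw0, w0Rw1, w0Rw2, w1Rw1, w2Rw2

Yes, satisfiable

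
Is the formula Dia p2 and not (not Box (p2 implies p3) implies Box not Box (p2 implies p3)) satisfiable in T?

Yes, satisfiable

1. Dia p2 and not (not Box (p2 implies p3) implies Box not Box (p2 implies p3)), w0
2. Dia p2, w0   [and-rule on 1]
3. not (not Box (p2 implies p3) implies Box not Box (p2 implies p3)), w0   [and-rule on 1]
4. not Box (p2 implies p3), w0   [neg-implies-rule on 3]
5. not Box not Box (p2 implies p3), w0   [neg-implies-rule on 3]
6. p2, w1   [Dia-rule on 2: fresh world w1, w0Rw1]
7. not (p2 implies p3), w2   [neg-Box-rule on 4: fresh world w2, w0Rw2]
8. p2, w2   [neg-implies-rule on 7]
9. not p3, w2   [neg-implies-rule on 7]
10. Box (p2 implies p3), w3   [neg-Box-rule on 5: fresh world w3, w0Rw3]
11. p2 implies p3, w3   [Box-rule on 10 via w3Rw3]
12. p3, w3   [implies-rule on 11 (branches; this branch)]
Accessibility: w0Rw0, w0Rw1, w0Rw2, w0Rw3, w1Rw1, w2Rw2, w3Rw3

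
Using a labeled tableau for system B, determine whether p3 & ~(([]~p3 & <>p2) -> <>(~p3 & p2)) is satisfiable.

No, unsatisfiable

1. p3 & ~(([]~p3 & <>p2) -> <>(~p3 & p2)), w0
2. p3, w0
3. ~(([]~p3 & <>p2) -> <>(~p3 & p2)), w0
4. []~p3 & <>p2, w0
5. ~<>(~p3 & p2), w0
6. []~p3, w0
7. <>p2, w0
8. ~(~p3 & p2), w0
9. ~p3, w0
Accessibility: w0Rw0
Branch closes: p3 and ~p3 both at w0.
All branches of the tableau close; one closing branch shown above.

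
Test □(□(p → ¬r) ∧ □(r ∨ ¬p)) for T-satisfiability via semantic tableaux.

Yes, satisfiable

1. □(□(p → ¬r) ∧ □(r ∨ ¬p)), w0
2. □(p → ¬r) ∧ □(r ∨ ¬p), w0
3. □(p → ¬r), w0
4. □(r ∨ ¬p), w0
5. p → ¬r, w0
6. r ∨ ¬p, w0
7. ¬r, w0
8. ¬p, w0
Accessibility: w0Rw0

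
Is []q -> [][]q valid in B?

Tableau for the negation ~([]q -> [][]q):
1. ~([]q -> [][]q), u
2. []q, u
3. ~[][]q, u
4. q, u
5. ~[]q, v
6. q, v
7. ~q, w
Accessibility: uRu, uRv, vRu, vRv, vRw, wRv, wRw
The negation has an open branch (countermodel exists).

No, not valid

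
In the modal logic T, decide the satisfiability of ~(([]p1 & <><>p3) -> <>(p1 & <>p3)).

1. ~(([]p1 & <><>p3) -> <>(p1 & <>p3)), u
2. []p1 & <><>p3, u
3. ~<>(p1 & <>p3), u
4. []p1, u
5. <><>p3, u
6. ~(p1 & <>p3), u
7. p1, u
8. ~<>p3, u
9. ~p3, u
10. <>p3, v
11. ~(p1 & <>p3), v
12. p1, v
13. ~p3, v
14. ~<>p3, v
15. p3, w
16. ~p3, w
Accessibility: uRu, uRv, vRv, vRw, wRw
Branch closes: p3 and ~p3 both at w.
Every branch closes; the branch above is one of them.

No, unsatisfiable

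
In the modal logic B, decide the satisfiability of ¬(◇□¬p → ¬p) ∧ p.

Unsatisfiable

1. ¬(◇□¬p → ¬p) ∧ p, u
2. ¬(◇□¬p → ¬p), u   [∧-rule on 1]
3. p, u   [∧-rule on 1]
4. ◇□¬p, u   [¬→-rule on 2]
5. □¬p, v   [◇-rule on 4: fresh world v, uRv]
6. ¬p, u   [□-rule on 5 via vRu]
Accessibility: uRu, uRv, vRu, vRv
Branch closes: p and ¬p both at u.
All branches of the tableau close; one closing branch shown above.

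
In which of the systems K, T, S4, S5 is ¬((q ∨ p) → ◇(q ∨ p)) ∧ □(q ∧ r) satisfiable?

K-tableau for the formula:
1. ¬((q ∨ p) → ◇(q ∨ p)) ∧ □(q ∧ r), 0
2. ¬((q ∨ p) → ◇(q ∨ p)), 0   [∧-rule on 1]
3. □(q ∧ r), 0   [∧-rule on 1]
4. q ∨ p, 0   [¬→-rule on 2]
5. ¬◇(q ∨ p), 0   [¬→-rule on 2]
6. p, 0   [∨-rule on 4 (branches; this branch)]
Complete open branch: satisfiable in K.
T-tableau for the formula:
1. ¬((q ∨ p) → ◇(q ∨ p)) ∧ □(q ∧ r), 0
2. ¬((q ∨ p) → ◇(q ∨ p)), 0   [∧-rule on 1]
3. □(q ∧ r), 0   [∧-rule on 1]
4. q ∨ p, 0   [¬→-rule on 2]
5. ¬◇(q ∨ p), 0   [¬→-rule on 2]
6. q ∧ r, 0   [□-rule on 3 via 0R0]
7. q, 0   [∧-rule on 6]
8. r, 0   [∧-rule on 6]
9. ¬(q ∨ p), 0   [¬◇-rule on 5 via 0R0]
10. ¬q, 0   [¬∨-rule on 9]
11. ¬p, 0   [¬∨-rule on 9]
Accessibility: 0R0
Branch closes: q and ¬q both at 0.
Every branch closes (one shown): unsatisfiable in T, hence also in S4, S5 (every S4/S5-frame is a T-frame).

K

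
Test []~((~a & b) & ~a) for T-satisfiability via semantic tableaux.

1. []~((~a & b) & ~a), u
2. ~((~a & b) & ~a), u   [[]-rule on 1 via uRu]
3. a, u   [~&-rule on 2 (branches; this branch)]
Accessibility: uRu

Satisfiable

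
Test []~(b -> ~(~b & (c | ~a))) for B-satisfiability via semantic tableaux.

Unsatisfiable

1. []~(b -> ~(~b & (c | ~a))), u
2. ~(b -> ~(~b & (c | ~a))), u   [[]-rule on 1 via uRu]
3. b, u   [~->-rule on 2]
4. ~b & (c | ~a), u   [~->-rule on 2]
5. ~b, u   [&-rule on 4]
6. c | ~a, u   [&-rule on 4]
Accessibility: uRu
Branch closes: b and ~b both at u.
(One branch shown.) All branches close.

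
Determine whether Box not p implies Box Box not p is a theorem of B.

Tableau for the negation not (Box not p implies Box Box not p):
1. not (Box not p implies Box Box not p), u
2. Box not p, u   [neg-implies-rule on 1]
3. not Box Box not p, u   [neg-implies-rule on 1]
4. not p, u   [Box-rule on 2 via uRu]
5. not Box not p, v   [neg-Box-rule on 3: fresh world v, uRv]
6. not p, v   [Box-rule on 2 via uRv]
7. p, w   [neg-Box-rule on 5: fresh world w, vRw]
Accessibility: uRu, uRv, vRu, vRv, vRw, wRv, wRw
The negation has an open branch (countermodel exists).

Invalid (countermodel exists)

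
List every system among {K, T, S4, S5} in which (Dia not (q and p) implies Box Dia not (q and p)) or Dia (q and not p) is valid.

S4-tableau for the negation not ((Dia not (q and p) implies Box Dia not (q and p)) or Dia (q and not p)):
1. not ((Dia not (q and p) implies Box Dia not (q and p)) or Dia (q and not p)), u
2. not (Dia not (q and p) implies Box Dia not (q and p)), u
3. not Dia (q and not p), u
4. Dia not (q and p), u
5. not Box Dia not (q and p), u
6. not (q and not p), u
7. p, u
8. not (q and p), v
9. not (q and not p), v
10. not p, v
11. not q, v
12. not Dia not (q and p), w
13. not (q and not p), w
14. q and p, w
15. q, w
16. p, w
Accessibility: uRu, uRv, uRw, vRv, wRw
Complete open branch: countermodel on an S4-frame, so not valid in S4, nor in K, T (the same frame is also a K-frame and a T-frame).
S5-tableau for the negation not ((Dia not (q and p) implies Box Dia not (q and p)) or Dia (q and not p)):
1. not ((Dia not (q and p) implies Box Dia not (q and p)) or Dia (q and not p)), u
2. not (Dia not (q and p) implies Box Dia not (q and p)), u
3. not Dia (q and not p), u
4. Dia not (q and p), u
5. not Box Dia not (q and p), u
6. not (q and not p), u
7. p, u
8. not (q and p), v
9. not (q and not p), v
10. not p, v
11. not q, v
12. not Dia not (q and p), w
13. not (q and not p), w
14. q and p, u
15. q, u
16. q and p, v
17. q, v
18. p, v
Accessibility: uRu, uRv, uRw, vRu, vRv, vRw, wRu, wRv, wRw
Branch closes: q and not q both at v.
Every branch closes (one shown): valid in S5.

S5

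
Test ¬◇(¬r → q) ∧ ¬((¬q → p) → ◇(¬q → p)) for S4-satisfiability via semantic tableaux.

1. ¬◇(¬r → q) ∧ ¬((¬q → p) → ◇(¬q → p)), w0
2. ¬◇(¬r → q), w0
3. ¬((¬q → p) → ◇(¬q → p)), w0
4. ¬q → p, w0
5. ¬◇(¬q → p), w0
6. ¬(¬r → q), w0
7. ¬r, w0
8. ¬q, w0
9. ¬(¬q → p), w0
10. ¬p, w0
11. p, w0
Accessibility: w0Rw0
Branch closes: p and ¬p both at w0.
All branches of the tableau close; one closing branch shown above.

Unsatisfiable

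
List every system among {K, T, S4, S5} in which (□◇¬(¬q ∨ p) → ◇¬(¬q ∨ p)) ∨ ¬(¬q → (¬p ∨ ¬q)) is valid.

K-tableau for the negation ¬((□◇¬(¬q ∨ p) → ◇¬(¬q ∨ p)) ∨ ¬(¬q → (¬p ∨ ¬q))):
1. ¬((□◇¬(¬q ∨ p) → ◇¬(¬q ∨ p)) ∨ ¬(¬q → (¬p ∨ ¬q))), u
2. ¬(□◇¬(¬q ∨ p) → ◇¬(¬q ∨ p)), u
3. ¬q → (¬p ∨ ¬q), u
4. □◇¬(¬q ∨ p), u
5. ¬◇¬(¬q ∨ p), u
6. ¬p ∨ ¬q, u
7. ¬q, u
Complete open branch: countermodel on a K-frame, so not valid in K.
T-tableau for the negation ¬((□◇¬(¬q ∨ p) → ◇¬(¬q ∨ p)) ∨ ¬(¬q → (¬p ∨ ¬q))):
1. ¬((□◇¬(¬q ∨ p) → ◇¬(¬q ∨ p)) ∨ ¬(¬q → (¬p ∨ ¬q))), u
2. ¬(□◇¬(¬q ∨ p) → ◇¬(¬q ∨ p)), u
3. ¬q → (¬p ∨ ¬q), u
4. □◇¬(¬q ∨ p), u
5. ¬◇¬(¬q ∨ p), u
6. ◇¬(¬q ∨ p), u
7. ¬q ∨ p, u
8. ¬p ∨ ¬q, u
9. p, u
10. ¬q, u
11. ¬(¬q ∨ p), v
12. q, v
13. ¬p, v
14. ◇¬(¬q ∨ p), v
15. ¬q ∨ p, v
16. p, v
Accessibility: uRu, uRv, vRv
Branch closes: p and ¬p both at v.
Every branch closes (one shown): valid in T, hence also in S4, S5 (every theorem of T is a theorem of S4 and S5).

T, S4, S5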